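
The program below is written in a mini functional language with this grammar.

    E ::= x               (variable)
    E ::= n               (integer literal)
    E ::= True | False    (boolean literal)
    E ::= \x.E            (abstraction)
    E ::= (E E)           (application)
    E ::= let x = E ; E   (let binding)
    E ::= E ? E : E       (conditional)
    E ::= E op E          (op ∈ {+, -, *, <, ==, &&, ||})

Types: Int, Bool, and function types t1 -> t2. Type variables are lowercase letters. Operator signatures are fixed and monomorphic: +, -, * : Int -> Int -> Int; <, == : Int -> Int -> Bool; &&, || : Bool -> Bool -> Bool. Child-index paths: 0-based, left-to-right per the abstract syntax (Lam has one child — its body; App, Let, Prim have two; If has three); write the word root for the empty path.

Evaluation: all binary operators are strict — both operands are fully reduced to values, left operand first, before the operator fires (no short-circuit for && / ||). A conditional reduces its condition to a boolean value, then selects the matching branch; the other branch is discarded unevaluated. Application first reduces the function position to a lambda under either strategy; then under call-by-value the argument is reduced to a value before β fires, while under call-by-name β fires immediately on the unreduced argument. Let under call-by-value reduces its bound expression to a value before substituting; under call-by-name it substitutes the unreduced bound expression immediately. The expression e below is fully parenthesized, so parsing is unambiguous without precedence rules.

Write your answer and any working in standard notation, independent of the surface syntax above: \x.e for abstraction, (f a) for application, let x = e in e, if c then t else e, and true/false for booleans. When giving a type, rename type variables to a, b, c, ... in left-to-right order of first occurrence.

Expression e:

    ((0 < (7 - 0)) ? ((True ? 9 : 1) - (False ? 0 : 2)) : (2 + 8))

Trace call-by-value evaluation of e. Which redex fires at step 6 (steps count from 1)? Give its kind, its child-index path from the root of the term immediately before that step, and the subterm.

Answer: delta at root : (9 - 2)

Derivation:
step 0: (if (0 < (7 - 0)) then ((if true then 9 else 1) - (if false then 0 else 2)) else (2 + 8))
step 1: [delta@0.1] (if (0 < 7) then ((if true then 9 else 1) - (if false then 0 else 2)) else (2 + 8))
step 2: [delta@0] (if true then ((if true then 9 else 1) - (if false then 0 else 2)) else (2 + 8))
step 3: [if@root] ((if true then 9 else 1) - (if false then 0 else 2))
step 4: [if@0] (9 - (if false then 0 else 2))
step 5: [if@1] (9 - 2)
step 6: [delta@root] 7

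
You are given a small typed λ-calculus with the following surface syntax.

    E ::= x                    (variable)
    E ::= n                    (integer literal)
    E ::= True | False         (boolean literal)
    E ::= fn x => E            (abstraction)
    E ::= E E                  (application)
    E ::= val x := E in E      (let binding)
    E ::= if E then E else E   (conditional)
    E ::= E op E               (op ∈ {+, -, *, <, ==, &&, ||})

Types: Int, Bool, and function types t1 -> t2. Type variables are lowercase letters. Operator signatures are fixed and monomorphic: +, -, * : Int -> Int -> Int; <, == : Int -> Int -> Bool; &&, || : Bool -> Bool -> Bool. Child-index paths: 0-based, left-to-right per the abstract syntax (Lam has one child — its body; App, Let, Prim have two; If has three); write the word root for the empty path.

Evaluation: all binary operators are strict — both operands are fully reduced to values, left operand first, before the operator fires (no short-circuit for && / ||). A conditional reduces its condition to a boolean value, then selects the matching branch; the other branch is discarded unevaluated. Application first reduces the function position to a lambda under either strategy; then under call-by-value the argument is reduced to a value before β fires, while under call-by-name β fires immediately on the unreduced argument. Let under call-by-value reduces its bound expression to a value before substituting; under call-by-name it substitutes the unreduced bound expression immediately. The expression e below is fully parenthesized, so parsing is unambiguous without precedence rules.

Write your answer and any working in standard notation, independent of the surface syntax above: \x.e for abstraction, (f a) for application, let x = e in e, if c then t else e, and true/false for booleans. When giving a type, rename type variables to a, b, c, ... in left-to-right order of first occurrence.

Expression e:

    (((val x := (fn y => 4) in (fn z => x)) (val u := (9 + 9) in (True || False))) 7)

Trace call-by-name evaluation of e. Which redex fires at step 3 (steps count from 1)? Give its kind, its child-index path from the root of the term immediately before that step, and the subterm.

Answer: beta at root : ((\y.4) 7)

Working:
step 0: (((let x = (\y.4) in (\z.x)) (let u = (9 + 9) in (true || false))) 7)
step 1: [let@0.0] (((\z.(\y.4)) (let u = (9 + 9) in (true || false))) 7)
step 2: [beta@0] ((\y.4) 7)
step 3: [beta@root] 4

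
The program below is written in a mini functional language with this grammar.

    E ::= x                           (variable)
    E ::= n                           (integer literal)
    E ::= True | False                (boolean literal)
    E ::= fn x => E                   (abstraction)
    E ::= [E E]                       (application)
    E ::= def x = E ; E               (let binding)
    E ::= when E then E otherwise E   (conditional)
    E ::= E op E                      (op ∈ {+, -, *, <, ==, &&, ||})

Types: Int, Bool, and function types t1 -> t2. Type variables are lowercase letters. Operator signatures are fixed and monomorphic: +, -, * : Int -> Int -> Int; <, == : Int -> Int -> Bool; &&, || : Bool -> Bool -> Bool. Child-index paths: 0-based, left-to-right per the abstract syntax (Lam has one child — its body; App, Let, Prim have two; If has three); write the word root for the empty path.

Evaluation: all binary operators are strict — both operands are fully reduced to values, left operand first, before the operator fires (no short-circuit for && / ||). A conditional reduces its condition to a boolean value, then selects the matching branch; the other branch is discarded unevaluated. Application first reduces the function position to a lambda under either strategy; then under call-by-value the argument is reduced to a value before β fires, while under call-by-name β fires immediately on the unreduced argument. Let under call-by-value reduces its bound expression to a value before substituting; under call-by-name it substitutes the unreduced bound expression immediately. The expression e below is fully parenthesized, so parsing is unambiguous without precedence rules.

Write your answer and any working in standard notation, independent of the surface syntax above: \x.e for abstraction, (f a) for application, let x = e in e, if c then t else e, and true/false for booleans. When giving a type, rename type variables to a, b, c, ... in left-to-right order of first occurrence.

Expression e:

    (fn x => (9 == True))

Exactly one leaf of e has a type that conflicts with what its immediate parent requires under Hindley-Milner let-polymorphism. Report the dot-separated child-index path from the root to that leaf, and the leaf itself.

Answer: 0.1 : true

Working:
  unify Int ~ Int
  unify Bool ~ Int
  FAIL: mismatch Bool ~ Int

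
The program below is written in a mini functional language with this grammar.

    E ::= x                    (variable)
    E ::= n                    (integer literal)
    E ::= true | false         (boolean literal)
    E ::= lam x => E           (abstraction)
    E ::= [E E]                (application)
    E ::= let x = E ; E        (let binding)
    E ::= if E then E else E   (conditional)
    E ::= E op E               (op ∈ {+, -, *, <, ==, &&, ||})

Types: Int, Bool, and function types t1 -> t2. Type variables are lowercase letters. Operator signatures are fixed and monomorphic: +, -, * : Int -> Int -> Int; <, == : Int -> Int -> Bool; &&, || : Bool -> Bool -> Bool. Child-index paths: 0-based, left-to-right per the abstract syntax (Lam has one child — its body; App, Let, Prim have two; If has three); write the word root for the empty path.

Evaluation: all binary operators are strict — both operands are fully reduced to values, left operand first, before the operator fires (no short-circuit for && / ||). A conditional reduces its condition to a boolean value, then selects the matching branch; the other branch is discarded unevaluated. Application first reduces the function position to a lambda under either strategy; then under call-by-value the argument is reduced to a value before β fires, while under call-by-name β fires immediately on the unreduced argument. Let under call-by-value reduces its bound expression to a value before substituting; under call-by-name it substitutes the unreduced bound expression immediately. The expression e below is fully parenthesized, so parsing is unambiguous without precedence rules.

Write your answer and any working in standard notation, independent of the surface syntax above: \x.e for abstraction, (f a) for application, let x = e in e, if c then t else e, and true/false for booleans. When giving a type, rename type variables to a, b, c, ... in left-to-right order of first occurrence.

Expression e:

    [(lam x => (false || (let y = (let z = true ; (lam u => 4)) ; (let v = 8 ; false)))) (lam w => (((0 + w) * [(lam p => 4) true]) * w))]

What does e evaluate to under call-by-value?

Working:
step 0: ((\x.(false || (let y = (let z = true in (\u.4)) in (let v = 8 in false)))) (\w.(((0 + w) * ((\p.4) true)) * w)))
step 1: [beta@root] (false || (let y = (let z = true in (\u.4)) in (let v = 8 in false)))
step 2: [let@1.0] (false || (let y = (\u.4) in (let v = 8 in false)))
step 3: [let@1] (false || (let v = 8 in false))
step 4: [let@1] (false || false)
step 5: [delta@root] false

Answer: false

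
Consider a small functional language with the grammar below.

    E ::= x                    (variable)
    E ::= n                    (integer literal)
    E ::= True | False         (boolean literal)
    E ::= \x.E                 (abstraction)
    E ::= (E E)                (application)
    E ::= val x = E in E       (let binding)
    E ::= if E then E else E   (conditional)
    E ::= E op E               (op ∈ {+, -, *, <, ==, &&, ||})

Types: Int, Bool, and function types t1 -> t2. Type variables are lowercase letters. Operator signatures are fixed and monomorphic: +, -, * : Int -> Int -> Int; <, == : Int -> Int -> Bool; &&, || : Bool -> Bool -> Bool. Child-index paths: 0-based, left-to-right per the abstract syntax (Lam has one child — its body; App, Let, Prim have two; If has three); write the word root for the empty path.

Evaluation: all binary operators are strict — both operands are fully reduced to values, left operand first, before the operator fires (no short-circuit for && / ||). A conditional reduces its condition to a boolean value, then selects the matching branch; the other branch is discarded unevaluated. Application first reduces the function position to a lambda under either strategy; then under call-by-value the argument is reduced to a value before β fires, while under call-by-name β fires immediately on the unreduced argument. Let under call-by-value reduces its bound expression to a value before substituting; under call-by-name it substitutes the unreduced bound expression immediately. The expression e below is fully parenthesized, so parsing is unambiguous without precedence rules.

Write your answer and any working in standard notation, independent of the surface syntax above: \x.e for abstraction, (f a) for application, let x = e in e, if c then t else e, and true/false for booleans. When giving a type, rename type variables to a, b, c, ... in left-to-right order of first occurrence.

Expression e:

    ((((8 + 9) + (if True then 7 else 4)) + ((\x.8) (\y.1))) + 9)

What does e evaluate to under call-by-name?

Trace:
step 0: ((((8 + 9) + (if true then 7 else 4)) + ((\x.8) (\y.1))) + 9)
step 1: [delta@0.0.0] (((17 + (if true then 7 else 4)) + ((\x.8) (\y.1))) + 9)
step 2: [if@0.0.1] (((17 + 7) + ((\x.8) (\y.1))) + 9)
step 3: [delta@0.0] ((24 + ((\x.8) (\y.1))) + 9)
step 4: [beta@0.1] ((24 + 8) + 9)
step 5: [delta@0] (32 + 9)
step 6: [delta@root] 41

Answer: 41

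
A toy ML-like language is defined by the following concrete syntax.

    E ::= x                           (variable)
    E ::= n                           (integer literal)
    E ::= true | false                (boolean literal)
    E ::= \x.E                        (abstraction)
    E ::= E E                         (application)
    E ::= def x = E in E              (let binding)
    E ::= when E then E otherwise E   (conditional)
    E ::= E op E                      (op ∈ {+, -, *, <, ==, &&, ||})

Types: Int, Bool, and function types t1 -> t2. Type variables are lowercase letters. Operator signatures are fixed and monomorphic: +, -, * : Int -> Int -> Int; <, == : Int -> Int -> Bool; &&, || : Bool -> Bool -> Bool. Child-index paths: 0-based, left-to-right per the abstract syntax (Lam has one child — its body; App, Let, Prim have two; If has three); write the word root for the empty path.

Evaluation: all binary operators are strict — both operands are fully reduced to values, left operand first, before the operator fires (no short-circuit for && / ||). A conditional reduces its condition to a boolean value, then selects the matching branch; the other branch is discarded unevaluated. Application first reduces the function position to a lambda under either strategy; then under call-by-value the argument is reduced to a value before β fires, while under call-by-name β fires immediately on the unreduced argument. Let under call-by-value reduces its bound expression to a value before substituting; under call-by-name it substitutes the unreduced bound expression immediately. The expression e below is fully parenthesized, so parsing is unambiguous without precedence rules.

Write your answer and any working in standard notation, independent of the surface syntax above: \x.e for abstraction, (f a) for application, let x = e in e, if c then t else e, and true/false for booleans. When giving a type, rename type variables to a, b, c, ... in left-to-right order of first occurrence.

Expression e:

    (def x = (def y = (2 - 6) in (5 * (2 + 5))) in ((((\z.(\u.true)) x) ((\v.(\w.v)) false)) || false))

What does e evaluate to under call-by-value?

Derivation:
step 0: (let x = (let y = (2 - 6) in (5 * (2 + 5))) in ((((\z.(\u.true)) x) ((\v.(\w.v)) false)) || false))
step 1: [delta@0.0] (let x = (let y = -4 in (5 * (2 + 5))) in ((((\z.(\u.true)) x) ((\v.(\w.v)) false)) || false))
step 2: [let@0] (let x = (5 * (2 + 5)) in ((((\z.(\u.true)) x) ((\v.(\w.v)) false)) || false))
step 3: [delta@0.1] (let x = (5 * 7) in ((((\z.(\u.true)) x) ((\v.(\w.v)) false)) || false))
step 4: [delta@0] (let x = 35 in ((((\z.(\u.true)) x) ((\v.(\w.v)) false)) || false))
step 5: [let@root] ((((\z.(\u.true)) 35) ((\v.(\w.v)) false)) || false)
step 6: [beta@0.0] (((\u.true) ((\v.(\w.v)) false)) || false)
step 7: [beta@0.1] (((\u.true) (\w.false)) || false)
step 8: [beta@0] (true || false)
step 9: [delta@root] true

Answer: true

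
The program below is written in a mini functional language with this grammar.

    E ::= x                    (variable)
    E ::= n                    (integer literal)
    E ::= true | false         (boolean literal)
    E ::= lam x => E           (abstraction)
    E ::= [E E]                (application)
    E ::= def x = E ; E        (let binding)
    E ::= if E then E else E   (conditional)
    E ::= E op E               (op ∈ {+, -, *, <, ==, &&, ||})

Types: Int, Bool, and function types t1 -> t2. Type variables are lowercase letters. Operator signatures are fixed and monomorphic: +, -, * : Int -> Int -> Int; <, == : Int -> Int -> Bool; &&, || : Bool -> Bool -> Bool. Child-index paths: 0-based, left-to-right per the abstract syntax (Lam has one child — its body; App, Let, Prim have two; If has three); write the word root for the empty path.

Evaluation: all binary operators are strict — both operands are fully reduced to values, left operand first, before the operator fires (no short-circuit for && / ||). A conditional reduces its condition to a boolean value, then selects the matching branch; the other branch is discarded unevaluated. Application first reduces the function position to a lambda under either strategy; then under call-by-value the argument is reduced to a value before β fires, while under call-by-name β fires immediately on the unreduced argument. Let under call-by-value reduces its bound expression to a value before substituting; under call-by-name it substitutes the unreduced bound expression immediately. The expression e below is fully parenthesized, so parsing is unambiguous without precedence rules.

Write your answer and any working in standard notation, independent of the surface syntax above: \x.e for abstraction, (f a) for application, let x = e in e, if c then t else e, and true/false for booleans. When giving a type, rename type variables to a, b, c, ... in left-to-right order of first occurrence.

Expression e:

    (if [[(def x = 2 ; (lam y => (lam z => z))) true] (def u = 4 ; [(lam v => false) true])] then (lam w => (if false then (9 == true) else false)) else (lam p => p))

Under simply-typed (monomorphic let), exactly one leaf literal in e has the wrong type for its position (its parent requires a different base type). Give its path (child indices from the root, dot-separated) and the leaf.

Answer: 1.0.1.1 : true

Derivation:
let x : Int
z : b
\z._ : b -> b
\y._ : a -> b -> b
  unify a -> b -> b ~ Bool -> c
  unify a ~ Bool
  unify b -> b ~ c
_ _ : b -> b
let u : Int
\v._ : d -> Bool
  unify d -> Bool ~ Bool -> e
  unify d ~ Bool
  unify Bool ~ e
_ _ : Bool
  unify b -> b ~ Bool -> f
  unify b ~ Bool
  unify Bool ~ f
_ _ : Bool
  unify Bool ~ Bool
  unify Bool ~ Bool
  unify Int ~ Int
  unify Bool ~ Int
  FAIL: mismatch Bool ~ Int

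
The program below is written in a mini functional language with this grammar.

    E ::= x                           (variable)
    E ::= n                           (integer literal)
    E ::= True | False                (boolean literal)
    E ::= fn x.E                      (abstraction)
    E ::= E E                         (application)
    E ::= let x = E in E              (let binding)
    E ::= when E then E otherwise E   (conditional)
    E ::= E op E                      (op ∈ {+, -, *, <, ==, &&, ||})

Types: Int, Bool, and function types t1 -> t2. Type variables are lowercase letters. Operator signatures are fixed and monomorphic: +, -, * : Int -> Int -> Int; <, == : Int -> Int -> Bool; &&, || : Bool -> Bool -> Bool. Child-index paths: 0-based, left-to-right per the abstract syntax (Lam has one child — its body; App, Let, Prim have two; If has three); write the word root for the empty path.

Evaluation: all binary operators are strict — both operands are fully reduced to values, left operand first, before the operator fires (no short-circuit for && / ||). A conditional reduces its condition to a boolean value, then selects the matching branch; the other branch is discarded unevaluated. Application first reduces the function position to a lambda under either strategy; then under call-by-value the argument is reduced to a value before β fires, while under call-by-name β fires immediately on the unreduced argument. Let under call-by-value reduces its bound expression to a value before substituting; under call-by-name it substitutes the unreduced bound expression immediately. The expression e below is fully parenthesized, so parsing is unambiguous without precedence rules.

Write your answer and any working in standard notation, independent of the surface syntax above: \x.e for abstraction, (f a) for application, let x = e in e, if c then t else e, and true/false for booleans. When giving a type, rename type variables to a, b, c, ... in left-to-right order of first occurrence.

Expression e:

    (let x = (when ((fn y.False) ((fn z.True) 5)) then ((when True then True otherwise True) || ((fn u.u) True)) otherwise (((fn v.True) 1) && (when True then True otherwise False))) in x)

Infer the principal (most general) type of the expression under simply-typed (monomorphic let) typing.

Derivation:
\y._ : a -> Bool
\z._ : b -> Bool
  unify b -> Bool ~ Int -> c
  unify b ~ Int
  unify Bool ~ c
_ _ : Bool
  unify a -> Bool ~ Bool -> d
  unify a ~ Bool
  unify Bool ~ d
_ _ : Bool
  unify Bool ~ Bool
  unify Bool ~ Bool
  unify Bool ~ Bool
  unify Bool ~ Bool
u : e
\u._ : e -> e
  unify e -> e ~ Bool -> f
  unify e ~ Bool
  unify Bool ~ f
_ _ : Bool
  unify Bool ~ Bool
\v._ : g -> Bool
  unify g -> Bool ~ Int -> h
  unify g ~ Int
  unify Bool ~ h
_ _ : Bool
  unify Bool ~ Bool
  unify Bool ~ Bool
  unify Bool ~ Bool
  unify Bool ~ Bool
  unify Bool ~ Bool
let x : Bool
x : Bool

Answer: Bool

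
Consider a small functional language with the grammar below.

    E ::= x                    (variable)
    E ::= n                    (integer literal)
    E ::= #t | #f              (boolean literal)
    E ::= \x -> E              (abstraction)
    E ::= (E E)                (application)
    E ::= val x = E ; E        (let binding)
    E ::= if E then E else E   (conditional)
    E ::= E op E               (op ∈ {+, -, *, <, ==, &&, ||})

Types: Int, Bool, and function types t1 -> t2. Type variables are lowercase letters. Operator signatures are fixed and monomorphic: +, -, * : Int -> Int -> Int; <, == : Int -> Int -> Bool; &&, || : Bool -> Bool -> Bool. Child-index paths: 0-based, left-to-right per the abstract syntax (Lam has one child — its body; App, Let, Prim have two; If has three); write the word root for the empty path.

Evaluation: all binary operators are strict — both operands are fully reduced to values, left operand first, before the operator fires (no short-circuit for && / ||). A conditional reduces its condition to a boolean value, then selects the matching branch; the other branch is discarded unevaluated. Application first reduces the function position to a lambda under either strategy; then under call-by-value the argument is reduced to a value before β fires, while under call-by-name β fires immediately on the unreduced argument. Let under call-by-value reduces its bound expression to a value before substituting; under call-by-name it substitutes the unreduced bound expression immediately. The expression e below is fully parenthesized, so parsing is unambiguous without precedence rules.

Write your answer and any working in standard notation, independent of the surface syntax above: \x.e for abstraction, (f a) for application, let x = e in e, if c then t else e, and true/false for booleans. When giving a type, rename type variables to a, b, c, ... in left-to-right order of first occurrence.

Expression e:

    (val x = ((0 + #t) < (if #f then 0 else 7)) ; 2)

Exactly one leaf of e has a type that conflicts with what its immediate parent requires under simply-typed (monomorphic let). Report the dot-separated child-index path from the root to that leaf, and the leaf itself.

Trace:
  unify Int ~ Int
  unify Bool ~ Int
  FAIL: mismatch Bool ~ Int

Answer: 0.0.1 : true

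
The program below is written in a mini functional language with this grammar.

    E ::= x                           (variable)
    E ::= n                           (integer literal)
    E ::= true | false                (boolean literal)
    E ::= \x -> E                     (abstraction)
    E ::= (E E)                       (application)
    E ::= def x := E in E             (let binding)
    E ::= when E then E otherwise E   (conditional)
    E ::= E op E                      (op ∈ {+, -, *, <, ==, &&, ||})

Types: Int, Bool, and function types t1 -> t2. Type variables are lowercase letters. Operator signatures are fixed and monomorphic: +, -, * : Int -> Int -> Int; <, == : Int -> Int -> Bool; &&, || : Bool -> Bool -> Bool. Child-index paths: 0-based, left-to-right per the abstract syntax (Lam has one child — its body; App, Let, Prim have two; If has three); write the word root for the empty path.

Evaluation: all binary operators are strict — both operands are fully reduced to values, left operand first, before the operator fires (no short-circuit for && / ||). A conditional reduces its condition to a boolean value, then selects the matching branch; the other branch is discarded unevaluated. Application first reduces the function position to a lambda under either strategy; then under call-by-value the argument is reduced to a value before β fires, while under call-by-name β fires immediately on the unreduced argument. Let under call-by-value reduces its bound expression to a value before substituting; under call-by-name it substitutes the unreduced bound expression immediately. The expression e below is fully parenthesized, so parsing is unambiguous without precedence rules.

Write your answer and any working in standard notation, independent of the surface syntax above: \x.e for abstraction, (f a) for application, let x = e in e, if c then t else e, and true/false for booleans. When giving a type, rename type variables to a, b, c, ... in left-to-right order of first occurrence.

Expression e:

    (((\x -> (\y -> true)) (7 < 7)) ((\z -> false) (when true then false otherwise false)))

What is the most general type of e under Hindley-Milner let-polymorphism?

Trace:
\y._ : b -> Bool
\x._ : a -> b -> Bool
  unify Int ~ Int
  unify Int ~ Int
  unify a -> b -> Bool ~ Bool -> c
  unify a ~ Bool
  unify b -> Bool ~ c
_ _ : b -> Bool
\z._ : d -> Bool
  unify Bool ~ Bool
  unify Bool ~ Bool
  unify d -> Bool ~ Bool -> e
  unify d ~ Bool
  unify Bool ~ e
_ _ : Bool
  unify b -> Bool ~ Bool -> f
  unify b ~ Bool
  unify Bool ~ f
_ _ : Bool

Answer: Bool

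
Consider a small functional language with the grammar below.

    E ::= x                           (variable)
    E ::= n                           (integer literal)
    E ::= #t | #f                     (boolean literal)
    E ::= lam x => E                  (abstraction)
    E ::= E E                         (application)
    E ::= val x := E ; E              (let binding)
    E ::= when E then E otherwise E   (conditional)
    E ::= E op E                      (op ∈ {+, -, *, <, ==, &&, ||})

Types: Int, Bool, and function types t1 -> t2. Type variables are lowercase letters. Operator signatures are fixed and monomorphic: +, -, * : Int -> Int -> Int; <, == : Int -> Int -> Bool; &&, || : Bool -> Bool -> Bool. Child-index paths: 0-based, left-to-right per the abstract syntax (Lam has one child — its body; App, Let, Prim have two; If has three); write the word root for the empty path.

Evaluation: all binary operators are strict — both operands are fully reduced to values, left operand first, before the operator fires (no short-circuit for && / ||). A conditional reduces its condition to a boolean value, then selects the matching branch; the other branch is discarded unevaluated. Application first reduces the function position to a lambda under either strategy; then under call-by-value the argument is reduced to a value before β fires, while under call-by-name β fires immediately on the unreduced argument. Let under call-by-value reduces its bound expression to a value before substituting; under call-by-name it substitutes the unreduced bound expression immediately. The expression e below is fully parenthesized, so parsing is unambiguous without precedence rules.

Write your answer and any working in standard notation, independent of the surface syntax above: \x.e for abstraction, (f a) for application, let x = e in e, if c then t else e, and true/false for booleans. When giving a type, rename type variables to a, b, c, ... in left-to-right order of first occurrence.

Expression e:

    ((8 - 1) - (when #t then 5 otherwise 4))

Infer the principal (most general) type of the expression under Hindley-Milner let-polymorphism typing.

Answer: Int

Trace:
  unify Int ~ Int
  unify Int ~ Int
  unify Int ~ Int
  unify Bool ~ Bool
  unify Int ~ Int
  unify Int ~ Int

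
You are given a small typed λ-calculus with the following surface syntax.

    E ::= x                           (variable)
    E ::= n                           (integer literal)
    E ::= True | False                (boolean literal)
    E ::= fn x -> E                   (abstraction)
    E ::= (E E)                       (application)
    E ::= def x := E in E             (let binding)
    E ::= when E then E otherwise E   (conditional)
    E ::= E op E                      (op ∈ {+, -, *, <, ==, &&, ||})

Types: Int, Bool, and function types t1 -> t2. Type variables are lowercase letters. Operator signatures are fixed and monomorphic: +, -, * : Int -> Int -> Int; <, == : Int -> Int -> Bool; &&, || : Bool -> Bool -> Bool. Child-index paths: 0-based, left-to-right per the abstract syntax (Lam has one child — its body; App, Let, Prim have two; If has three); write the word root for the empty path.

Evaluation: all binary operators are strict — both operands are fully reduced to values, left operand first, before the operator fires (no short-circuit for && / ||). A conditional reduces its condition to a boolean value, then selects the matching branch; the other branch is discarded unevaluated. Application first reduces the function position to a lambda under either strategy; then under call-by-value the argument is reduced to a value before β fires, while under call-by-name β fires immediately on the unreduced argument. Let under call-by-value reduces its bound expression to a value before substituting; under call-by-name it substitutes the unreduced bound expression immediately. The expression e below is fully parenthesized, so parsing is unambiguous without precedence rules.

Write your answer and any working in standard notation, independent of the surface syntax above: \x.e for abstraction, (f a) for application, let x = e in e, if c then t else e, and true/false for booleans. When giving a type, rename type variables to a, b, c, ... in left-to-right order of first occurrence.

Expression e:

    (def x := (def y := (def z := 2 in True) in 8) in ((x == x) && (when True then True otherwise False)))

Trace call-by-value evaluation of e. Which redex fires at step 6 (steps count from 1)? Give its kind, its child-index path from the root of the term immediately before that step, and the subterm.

Answer: delta at root : (true && true)

Trace:
step 0: (let x = (let y = (let z = 2 in true) in 8) in ((x == x) && (if true then true else false)))
step 1: [let@0.0] (let x = (let y = true in 8) in ((x == x) && (if true then true else false)))
step 2: [let@0] (let x = 8 in ((x == x) && (if true then true else false)))
step 3: [let@root] ((8 == 8) && (if true then true else false))
step 4: [delta@0] (true && (if true then true else false))
step 5: [if@1] (true && true)
step 6: [delta@root] true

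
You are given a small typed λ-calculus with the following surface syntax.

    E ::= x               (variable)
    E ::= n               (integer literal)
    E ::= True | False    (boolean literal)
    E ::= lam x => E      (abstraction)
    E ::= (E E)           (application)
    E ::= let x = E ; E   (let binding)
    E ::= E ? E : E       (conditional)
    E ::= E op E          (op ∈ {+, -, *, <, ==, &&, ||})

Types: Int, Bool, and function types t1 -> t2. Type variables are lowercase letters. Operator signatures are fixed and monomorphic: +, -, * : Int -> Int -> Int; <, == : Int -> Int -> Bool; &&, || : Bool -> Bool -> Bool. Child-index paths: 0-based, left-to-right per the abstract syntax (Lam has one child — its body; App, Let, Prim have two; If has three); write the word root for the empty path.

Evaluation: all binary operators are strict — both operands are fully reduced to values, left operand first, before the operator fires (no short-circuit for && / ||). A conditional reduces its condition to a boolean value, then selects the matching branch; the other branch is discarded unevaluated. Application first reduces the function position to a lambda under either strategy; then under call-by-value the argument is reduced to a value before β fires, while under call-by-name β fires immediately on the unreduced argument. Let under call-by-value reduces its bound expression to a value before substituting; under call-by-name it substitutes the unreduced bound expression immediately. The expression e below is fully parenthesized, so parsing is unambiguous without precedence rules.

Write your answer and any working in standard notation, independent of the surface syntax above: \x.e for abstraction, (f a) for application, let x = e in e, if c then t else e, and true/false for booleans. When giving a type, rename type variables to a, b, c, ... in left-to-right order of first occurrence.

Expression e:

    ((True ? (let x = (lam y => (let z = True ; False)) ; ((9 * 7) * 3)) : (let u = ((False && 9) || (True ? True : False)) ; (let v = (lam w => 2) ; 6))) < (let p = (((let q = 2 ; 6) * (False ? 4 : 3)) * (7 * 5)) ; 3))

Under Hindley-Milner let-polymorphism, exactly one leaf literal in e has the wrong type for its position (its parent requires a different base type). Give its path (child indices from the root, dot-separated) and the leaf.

Derivation:
  unify Bool ~ Bool
let z : Bool
\y._ : a -> Bool
let x : forall. a -> Bool
  unify Int ~ Int
  unify Int ~ Int
  unify Int ~ Int
  unify Int ~ Int
  unify Bool ~ Bool
  unify Int ~ Bool
  FAIL: mismatch Int ~ Bool

Answer: 0.2.0.0.1 : 9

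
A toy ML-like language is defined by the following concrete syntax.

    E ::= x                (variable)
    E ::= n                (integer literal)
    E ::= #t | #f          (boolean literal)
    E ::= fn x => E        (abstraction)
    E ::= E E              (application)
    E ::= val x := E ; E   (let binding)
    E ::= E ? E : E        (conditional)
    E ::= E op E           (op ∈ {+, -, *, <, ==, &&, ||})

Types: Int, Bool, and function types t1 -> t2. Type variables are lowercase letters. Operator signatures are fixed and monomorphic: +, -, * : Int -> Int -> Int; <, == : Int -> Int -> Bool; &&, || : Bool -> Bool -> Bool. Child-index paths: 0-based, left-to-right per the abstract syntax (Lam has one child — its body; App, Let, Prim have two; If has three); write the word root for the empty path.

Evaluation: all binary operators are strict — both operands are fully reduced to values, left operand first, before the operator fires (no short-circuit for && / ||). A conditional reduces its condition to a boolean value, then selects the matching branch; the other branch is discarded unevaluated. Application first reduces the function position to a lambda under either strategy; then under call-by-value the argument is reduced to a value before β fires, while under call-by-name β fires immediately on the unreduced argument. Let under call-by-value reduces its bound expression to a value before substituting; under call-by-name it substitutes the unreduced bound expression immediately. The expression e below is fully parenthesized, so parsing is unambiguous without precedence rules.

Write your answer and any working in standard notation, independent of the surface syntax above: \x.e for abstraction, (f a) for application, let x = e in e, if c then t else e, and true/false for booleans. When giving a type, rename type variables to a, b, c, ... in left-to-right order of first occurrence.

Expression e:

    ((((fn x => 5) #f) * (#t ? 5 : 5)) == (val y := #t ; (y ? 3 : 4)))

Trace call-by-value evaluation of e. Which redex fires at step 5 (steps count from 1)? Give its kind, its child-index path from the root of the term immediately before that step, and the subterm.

Derivation:
step 0: ((((\x.5) false) * (if true then 5 else 5)) == (let y = true in (if y then 3 else 4)))
step 1: [beta@0.0] ((5 * (if true then 5 else 5)) == (let y = true in (if y then 3 else 4)))
step 2: [if@0.1] ((5 * 5) == (let y = true in (if y then 3 else 4)))
step 3: [delta@0] (25 == (let y = true in (if y then 3 else 4)))
step 4: [let@1] (25 == (if true then 3 else 4))
step 5: [if@1] (25 == 3)

Answer: if at 1 : (if true then 3 else 4)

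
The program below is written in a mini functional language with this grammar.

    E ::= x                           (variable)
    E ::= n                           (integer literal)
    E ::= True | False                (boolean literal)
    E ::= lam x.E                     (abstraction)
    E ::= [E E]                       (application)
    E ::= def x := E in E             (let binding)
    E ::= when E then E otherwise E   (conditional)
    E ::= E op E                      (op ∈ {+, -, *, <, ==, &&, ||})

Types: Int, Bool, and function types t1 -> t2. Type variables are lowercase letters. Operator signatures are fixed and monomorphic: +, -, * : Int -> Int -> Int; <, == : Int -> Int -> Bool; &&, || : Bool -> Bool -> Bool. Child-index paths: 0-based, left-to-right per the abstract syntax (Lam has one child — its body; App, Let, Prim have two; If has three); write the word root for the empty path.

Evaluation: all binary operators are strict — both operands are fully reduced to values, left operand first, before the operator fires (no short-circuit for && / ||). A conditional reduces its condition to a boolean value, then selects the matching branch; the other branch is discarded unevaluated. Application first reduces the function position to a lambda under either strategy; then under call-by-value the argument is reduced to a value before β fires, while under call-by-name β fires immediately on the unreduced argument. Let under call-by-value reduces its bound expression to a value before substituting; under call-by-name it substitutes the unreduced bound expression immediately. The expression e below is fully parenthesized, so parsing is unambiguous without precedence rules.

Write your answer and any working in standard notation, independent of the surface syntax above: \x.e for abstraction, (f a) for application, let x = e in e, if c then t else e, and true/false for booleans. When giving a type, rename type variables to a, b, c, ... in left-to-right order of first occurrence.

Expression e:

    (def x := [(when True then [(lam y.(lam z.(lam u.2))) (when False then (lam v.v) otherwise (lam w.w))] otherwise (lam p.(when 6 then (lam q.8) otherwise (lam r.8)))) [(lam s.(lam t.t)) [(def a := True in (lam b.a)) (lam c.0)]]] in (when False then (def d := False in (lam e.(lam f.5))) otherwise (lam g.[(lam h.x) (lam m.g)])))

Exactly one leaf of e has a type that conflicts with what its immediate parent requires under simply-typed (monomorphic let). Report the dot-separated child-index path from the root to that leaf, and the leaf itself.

Answer: 0.0.2.0.0 : 6

Trace:
  unify Bool ~ Bool
\u._ : c -> Int
\z._ : b -> c -> Int
\y._ : a -> b -> c -> Int
  unify Bool ~ Bool
v : d
\v._ : d -> d
w : e
\w._ : e -> e
  unify d -> d ~ e -> e
  unify d ~ e
  unify e ~ e
  unify a -> b -> c -> Int ~ (e -> e) -> f
  unify a ~ e -> e
  unify b -> c -> Int ~ f
_ _ : b -> c -> Int
  unify Int ~ Bool
  FAIL: mismatch Int ~ Bool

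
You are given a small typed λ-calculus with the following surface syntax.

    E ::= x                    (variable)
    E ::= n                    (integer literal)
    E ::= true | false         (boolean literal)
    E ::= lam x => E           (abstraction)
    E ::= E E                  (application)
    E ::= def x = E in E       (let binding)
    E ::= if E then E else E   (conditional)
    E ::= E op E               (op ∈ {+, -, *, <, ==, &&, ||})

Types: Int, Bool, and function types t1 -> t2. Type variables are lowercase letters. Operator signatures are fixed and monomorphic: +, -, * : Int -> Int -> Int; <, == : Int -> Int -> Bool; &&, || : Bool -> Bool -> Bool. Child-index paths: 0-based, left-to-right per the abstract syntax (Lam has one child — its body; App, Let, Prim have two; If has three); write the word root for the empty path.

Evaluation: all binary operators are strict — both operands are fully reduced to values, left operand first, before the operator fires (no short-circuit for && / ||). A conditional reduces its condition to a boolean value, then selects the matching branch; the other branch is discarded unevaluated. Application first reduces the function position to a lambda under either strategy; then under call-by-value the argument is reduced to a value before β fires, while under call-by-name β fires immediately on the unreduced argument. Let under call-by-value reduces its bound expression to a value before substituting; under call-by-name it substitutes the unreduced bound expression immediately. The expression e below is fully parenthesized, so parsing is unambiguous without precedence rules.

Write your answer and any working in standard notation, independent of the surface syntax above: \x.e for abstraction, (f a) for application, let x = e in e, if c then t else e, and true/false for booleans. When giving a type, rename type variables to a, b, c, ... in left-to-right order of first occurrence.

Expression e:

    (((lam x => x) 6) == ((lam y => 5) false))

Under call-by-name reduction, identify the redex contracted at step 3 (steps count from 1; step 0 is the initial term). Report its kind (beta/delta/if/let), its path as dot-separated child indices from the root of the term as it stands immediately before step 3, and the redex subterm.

Derivation:
step 0: (((\x.x) 6) == ((\y.5) false))
step 1: [beta@0] (6 == ((\y.5) false))
step 2: [beta@1] (6 == 5)
step 3: [delta@root] false

Answer: delta at root : (6 == 5)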